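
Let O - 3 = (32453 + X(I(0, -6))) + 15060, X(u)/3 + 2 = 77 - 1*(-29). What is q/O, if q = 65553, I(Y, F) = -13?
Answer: 65553/47828 ≈ 1.3706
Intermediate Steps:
X(u) = 312 (X(u) = -6 + 3*(77 - 1*(-29)) = -6 + 3*(77 + 29) = -6 + 3*106 = -6 + 318 = 312)
O = 47828 (O = 3 + ((32453 + 312) + 15060) = 3 + (32765 + 15060) = 3 + 47825 = 47828)
q/O = 65553/47828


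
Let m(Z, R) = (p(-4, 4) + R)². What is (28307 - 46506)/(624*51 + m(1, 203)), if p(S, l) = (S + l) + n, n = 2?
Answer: -18199/73849 ≈ -0.24644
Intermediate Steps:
p(S, l) = 2 + S + l (p(S, l) = (S + l) + 2 = 2 + S + l)
m(Z, R) = (2 + R)² (m(Z, R) = ((2 - 4 + 4) + R)² = (2 + R)²)
(28307 - 46506)/(624*51 + m(1, 203)) = (28307 - 46506)/(624*51 + (2 + 203)²) = -18199/(31824 + 205²) = -18199/(31824 + 42025) = -18199/73849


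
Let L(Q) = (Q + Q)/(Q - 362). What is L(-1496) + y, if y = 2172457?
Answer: 2018214049/929 ≈ 2.1725e+6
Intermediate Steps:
L(Q) = 2*Q/(-362 + Q) (L(Q) = (2*Q)/(-362 + Q) = 2*Q/(-362 + Q))
L(-1496) + y = 2*(-1496)/(-362 - 1496) + 2172457 = 2*(-1496)/(-1858) + 2172457 = 2*(-1496)*(-1/1858) + 2172457 = 1496/929 + 2172457 = 2018214049/929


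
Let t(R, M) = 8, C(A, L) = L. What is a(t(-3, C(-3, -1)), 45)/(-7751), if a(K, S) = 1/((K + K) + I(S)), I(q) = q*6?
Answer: -1/2216786 ≈ -4.5110e-7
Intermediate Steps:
I(q) = 6*q
a(K, S) = 1/(2*K + 6*S) (a(K, S) = 1/((K + K) + 6*S) = 1/(2*K + 6*S))
a(t(-3, C(-3, -1)), 45)/(-7751) = (1/(2*(8 + 3*45)))/(-7751) = (1/(2*(8 + 135)))*(-1/7751) = ((½)/143)*(-1/7751) = ((½)*(1/143))*(-1/7751) = (1/286)*(-1/7751) = -1/2216786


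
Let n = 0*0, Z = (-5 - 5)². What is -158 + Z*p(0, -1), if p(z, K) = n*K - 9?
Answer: -1058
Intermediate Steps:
Z = 100 (Z = (-10)² = 100)
n = 0
p(z, K) = -9 (p(z, K) = 0*K - 9 = 0 - 9 = -9)
-158 + Z*p(0, -1) = -158 + 100*(-9) = -158 - 900 = -1058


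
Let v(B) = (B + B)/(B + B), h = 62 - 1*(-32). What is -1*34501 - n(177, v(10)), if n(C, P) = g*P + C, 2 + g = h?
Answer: -34770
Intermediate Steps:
h = 94 (h = 62 + 32 = 94)
g = 92 (g = -2 + 94 = 92)
v(B) = 1 (v(B) = (2*B)/((2*B)) = (2*B)*(1/(2*B)) = 1)
n(C, P) = C + 92*P (n(C, P) = 92*P + C = C + 92*P)
-1*34501 - n(177, v(10)) = -1*34501 - (177 + 92*1) = -34501 - (177 + 92) = -34501 - 1*269 = -34501 - 269 = -34770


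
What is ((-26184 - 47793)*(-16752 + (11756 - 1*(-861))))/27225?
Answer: 20392993/1815 ≈ 11236.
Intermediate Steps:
((-26184 - 47793)*(-16752 + (11756 - 1*(-861))))/27225 = -73977*(-16752 + (11756 + 861))*(1/27225) = -73977*(-16752 + 12617)*(1/27225) = -73977*(-4135)*(1/27225) = 305894895*(1/27225) = 20392993/1815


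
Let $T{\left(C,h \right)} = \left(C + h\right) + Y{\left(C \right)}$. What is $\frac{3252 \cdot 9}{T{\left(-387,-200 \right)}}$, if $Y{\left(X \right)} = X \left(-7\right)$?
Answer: $\frac{14634}{1061} \approx 13.793$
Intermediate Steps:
$Y{\left(X \right)} = - 7 X$
$T{\left(C,h \right)} = h - 6 C$ ($T{\left(C,h \right)} = \left(C + h\right) - 7 C = h - 6 C$)
$\frac{3252 \cdot 9}{T{\left(-387,-200 \right)}} = \frac{3252 \cdot 9}{-200 - -2322} = \frac{29268}{-200 + 2322} = \frac{29268}{2122} = 29268 \cdot \frac{1}{2122} = \frac{14634}{1061}$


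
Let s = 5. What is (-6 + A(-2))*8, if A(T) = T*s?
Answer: -128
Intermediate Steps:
A(T) = 5*T (A(T) = T*5 = 5*T)
(-6 + A(-2))*8 = (-6 + 5*(-2))*8 = (-6 - 10)*8 = -16*8 = -128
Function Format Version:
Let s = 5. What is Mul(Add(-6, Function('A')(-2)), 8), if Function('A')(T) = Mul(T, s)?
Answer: -128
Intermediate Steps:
Function('A')(T) = Mul(5, T) (Function('A')(T) = Mul(T, 5) = Mul(5, T))
Mul(Add(-6, Function('A')(-2)), 8) = Mul(Add(-6, Mul(5, -2)), 8) = Mul(Add(-6, -10), 8) = Mul(-16, 8) = -128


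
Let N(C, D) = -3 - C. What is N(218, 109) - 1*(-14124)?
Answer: 13903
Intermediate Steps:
N(218, 109) - 1*(-14124) = (-3 - 1*218) - 1*(-14124) = (-3 - 218) + 14124 = -221 + 14124 = 13903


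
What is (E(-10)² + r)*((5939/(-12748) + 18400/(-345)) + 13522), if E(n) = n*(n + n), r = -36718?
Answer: 281747595437/6374 ≈ 4.4203e+7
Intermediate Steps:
E(n) = 2*n² (E(n) = n*(2*n) = 2*n²)
(E(-10)² + r)*((5939/(-12748) + 18400/(-345)) + 13522) = ((2*(-10)²)² - 36718)*((5939/(-12748) + 18400/(-345)) + 13522) = ((2*100)² - 36718)*((5939*(-1/12748) + 18400*(-1/345)) + 13522) = (200² - 36718)*((-5939/12748 - 160/3) + 13522) = (40000 - 36718)*(-2057497/38244 + 13522) = 3282*(515077871/38244) = 281747595437/6374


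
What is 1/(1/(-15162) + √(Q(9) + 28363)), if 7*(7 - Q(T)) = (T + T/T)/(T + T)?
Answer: 5054/2173951499113 + 3648988*√12511135/2173951499113 ≈ 0.0059371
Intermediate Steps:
Q(T) = 7 - (1 + T)/(14*T) (Q(T) = 7 - (T + T/T)/(7*(T + T)) = 7 - (T + 1)/(7*(2*T)) = 7 - (1 + T)*1/(2*T)/7 = 7 - (1 + T)/(14*T))
1/(1/(-15162) + √(Q(9) + 28363)) = 1/(1/(-15162) + √((1/14)*(-1 + 97*9)/9 + 28363)) = 1/(-1/15162 + √((1/14)*(⅑)*(-1 + 873) + 28363)) = 1/(-1/15162 + √((1/14)*(⅑)*872 + 28363)) = 1/(-1/15162 + √(436/63 + 28363)) = 1/(-1/15162 + √(1787305/63)) = 1/(-1/15162 + √12511135/21)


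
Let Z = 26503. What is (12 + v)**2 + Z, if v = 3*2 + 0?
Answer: 26827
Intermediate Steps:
v = 6 (v = 6 + 0 = 6)
(12 + v)**2 + Z = (12 + 6)**2 + 26503 = 18**2 + 26503 = 324 + 26503 = 26827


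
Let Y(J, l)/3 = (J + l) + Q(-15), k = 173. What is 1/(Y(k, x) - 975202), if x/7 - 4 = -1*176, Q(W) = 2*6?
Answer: -1/978259 ≈ -1.0222e-6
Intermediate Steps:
Q(W) = 12
x = -1204 (x = 28 + 7*(-1*176) = 28 + 7*(-176) = 28 - 1232 = -1204)
Y(J, l) = 36 + 3*J + 3*l (Y(J, l) = 3*((J + l) + 12) = 3*(12 + J + l) = 36 + 3*J + 3*l)
1/(Y(k, x) - 975202) = 1/((36 + 3*173 + 3*(-1204)) - 975202) = 1/((36 + 519 - 3612) - 975202) = 1/(-3057 - 975202) = 1/(-978259) = -1/978259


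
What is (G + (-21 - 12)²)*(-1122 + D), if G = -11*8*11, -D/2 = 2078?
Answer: -638638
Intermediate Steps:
D = -4156 (D = -2*2078 = -4156)
G = -968 (G = -88*11 = -968)
(G + (-21 - 12)²)*(-1122 + D) = (-968 + (-21 - 12)²)*(-1122 - 4156) = (-968 + (-33)²)*(-5278) = (-968 + 1089)*(-5278) = 121*(-5278) = -638638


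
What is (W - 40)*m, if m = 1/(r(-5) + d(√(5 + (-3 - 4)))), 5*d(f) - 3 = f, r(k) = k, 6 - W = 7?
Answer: 2255/243 + 205*I*√2/486 ≈ 9.2798 + 0.59653*I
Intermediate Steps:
W = -1 (W = 6 - 1*7 = 6 - 7 = -1)
d(f) = ⅗ + f/5
m = 1/(-22/5 + I*√2/5) (m = 1/(-5 + (⅗ + √(5 + (-3 - 4))/5)) = 1/(-5 + (⅗ + √(5 - 7)/5)) = 1/(-5 + (⅗ + √(-2)/5)) = 1/(-5 + (⅗ + (I*√2)/5)) = 1/(-5 + (⅗ + I*√2/5)) = 1/(-22/5 + I*√2/5) ≈ -0.22634 - 0.01455*I)
(W - 40)*m = (-1 - 40)*(-55/243 - 5*I*√2/486) = -41*(-55/243 - 5*I*√2/486) = 2255/243 + 205*I*√2/486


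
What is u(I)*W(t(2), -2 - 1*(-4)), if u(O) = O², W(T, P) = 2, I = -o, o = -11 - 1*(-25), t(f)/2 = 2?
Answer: 392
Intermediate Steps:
t(f) = 4 (t(f) = 2*2 = 4)
o = 14 (o = -11 + 25 = 14)
I = -14 (I = -1*14 = -14)
u(I)*W(t(2), -2 - 1*(-4)) = (-14)²*2 = 196*2 = 392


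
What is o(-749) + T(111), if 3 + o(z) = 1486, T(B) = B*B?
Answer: 13804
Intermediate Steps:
T(B) = B**2
o(z) = 1483 (o(z) = -3 + 1486 = 1483)
o(-749) + T(111) = 1483 + 111**2 = 1483 + 12321 = 13804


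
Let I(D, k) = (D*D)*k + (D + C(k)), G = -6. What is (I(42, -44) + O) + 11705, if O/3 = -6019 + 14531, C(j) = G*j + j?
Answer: -40113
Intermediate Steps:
C(j) = -5*j (C(j) = -6*j + j = -5*j)
I(D, k) = D - 5*k + k*D² (I(D, k) = (D*D)*k + (D - 5*k) = D²*k + (D - 5*k) = k*D² + (D - 5*k) = D - 5*k + k*D²)
O = 25536 (O = 3*(-6019 + 14531) = 3*8512 = 25536)
(I(42, -44) + O) + 11705 = ((42 - 5*(-44) - 44*42²) + 25536) + 11705 = ((42 + 220 - 44*1764) + 25536) + 11705 = ((42 + 220 - 77616) + 25536) + 11705 = (-77354 + 25536) + 11705 = -51818 + 11705 = -40113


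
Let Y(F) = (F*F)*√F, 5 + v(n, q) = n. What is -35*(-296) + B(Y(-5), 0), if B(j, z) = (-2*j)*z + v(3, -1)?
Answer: 10358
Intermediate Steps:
v(n, q) = -5 + n
Y(F) = F^(5/2) (Y(F) = F²*√F = F^(5/2))
B(j, z) = -2 - 2*j*z (B(j, z) = (-2*j)*z + (-5 + 3) = -2*j*z - 2 = -2 - 2*j*z)
-35*(-296) + B(Y(-5), 0) = -35*(-296) + (-2 - 2*(-5)^(5/2)*0) = 10360 + (-2 - 2*25*I*√5*0) = 10360 + (-2 + 0) = 10360 - 2 = 10358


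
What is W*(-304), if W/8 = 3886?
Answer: -9450752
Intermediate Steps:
W = 31088 (W = 8*3886 = 31088)
W*(-304) = 31088*(-304) = -9450752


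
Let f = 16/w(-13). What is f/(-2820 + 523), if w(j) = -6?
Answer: 8/6891 ≈ 0.0011609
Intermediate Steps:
f = -8/3 (f = 16/(-6) = 16*(-⅙) = -8/3 ≈ -2.6667)
f/(-2820 + 523) = -8/3/(-2820 + 523) = -8/3/(-2297) = -1/2297*(-8/3) = 8/6891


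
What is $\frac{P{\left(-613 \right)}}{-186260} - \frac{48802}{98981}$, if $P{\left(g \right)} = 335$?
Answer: $- \frac{27232893}{55033436} \approx -0.49484$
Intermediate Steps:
$\frac{P{\left(-613 \right)}}{-186260} - \frac{48802}{98981} = \frac{335}{-186260} - \frac{48802}{98981} = 335 \left(- \frac{1}{186260}\right) - \frac{48802}{98981} = - \frac{1}{556} - \frac{48802}{98981} = - \frac{27232893}{55033436}$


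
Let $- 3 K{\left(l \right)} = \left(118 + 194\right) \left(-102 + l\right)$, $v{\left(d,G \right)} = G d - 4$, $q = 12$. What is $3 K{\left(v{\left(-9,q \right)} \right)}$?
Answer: $66768$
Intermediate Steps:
$v{\left(d,G \right)} = -4 + G d$
$K{\left(l \right)} = 10608 - 104 l$ ($K{\left(l \right)} = - \frac{\left(118 + 194\right) \left(-102 + l\right)}{3} = - \frac{312 \left(-102 + l\right)}{3} = - \frac{-31824 + 312 l}{3} = 10608 - 104 l$)
$3 K{\left(v{\left(-9,q \right)} \right)} = 3 \left(10608 - 104 \left(-4 + 12 \left(-9\right)\right)\right) = 3 \left(10608 - 104 \left(-4 - 108\right)\right) = 3 \left(10608 - -11648\right) = 3 \left(10608 + 11648\right) = 3 \cdot 22256 = 66768$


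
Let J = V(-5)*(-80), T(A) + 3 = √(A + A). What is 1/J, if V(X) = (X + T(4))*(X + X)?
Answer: -1/5600 - √2/22400 ≈ -0.00024171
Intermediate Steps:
T(A) = -3 + √2*√A (T(A) = -3 + √(A + A) = -3 + √(2*A) = -3 + √2*√A)
V(X) = 2*X*(-3 + X + 2*√2) (V(X) = (X + (-3 + √2*√4))*(X + X) = (X + (-3 + √2*2))*(2*X) = (X + (-3 + 2*√2))*(2*X) = (-3 + X + 2*√2)*(2*X) = 2*X*(-3 + X + 2*√2))
J = -6400 + 1600*√2 (J = (2*(-5)*(-3 - 5 + 2*√2))*(-80) = (2*(-5)*(-8 + 2*√2))*(-80) = (80 - 20*√2)*(-80) = -6400 + 1600*√2 ≈ -4137.3)
1/J = 1/(-6400 + 1600*√2)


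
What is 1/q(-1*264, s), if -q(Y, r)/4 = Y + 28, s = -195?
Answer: 1/944 ≈ 0.0010593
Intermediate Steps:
q(Y, r) = -112 - 4*Y (q(Y, r) = -4*(Y + 28) = -4*(28 + Y) = -112 - 4*Y)
1/q(-1*264, s) = 1/(-112 - (-4)*264) = 1/(-112 - 4*(-264)) = 1/(-112 + 1056) = 1/944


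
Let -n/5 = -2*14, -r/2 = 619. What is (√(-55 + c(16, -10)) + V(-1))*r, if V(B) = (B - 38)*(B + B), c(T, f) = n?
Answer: -96564 - 1238*√85 ≈ -1.0798e+5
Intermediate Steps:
r = -1238 (r = -2*619 = -1238)
n = 140 (n = -(-10)*14 = -5*(-28) = 140)
c(T, f) = 140
V(B) = 2*B*(-38 + B) (V(B) = (-38 + B)*(2*B) = 2*B*(-38 + B))
(√(-55 + c(16, -10)) + V(-1))*r = (√(-55 + 140) + 2*(-1)*(-38 - 1))*(-1238) = (√85 + 2*(-1)*(-39))*(-1238) = (√85 + 78)*(-1238) = (78 + √85)*(-1238) = -96564 - 1238*√85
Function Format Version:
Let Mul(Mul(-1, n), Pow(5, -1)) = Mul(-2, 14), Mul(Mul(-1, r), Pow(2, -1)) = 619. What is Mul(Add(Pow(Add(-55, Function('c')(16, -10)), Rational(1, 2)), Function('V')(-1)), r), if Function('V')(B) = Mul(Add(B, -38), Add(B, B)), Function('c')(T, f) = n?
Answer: Add(-96564, Mul(-1238, Pow(85, Rational(1, 2)))) ≈ -1.0798e+5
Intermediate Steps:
r = -1238 (r = Mul(-2, 619) = -1238)
n = 140 (n = Mul(-5, Mul(-2, 14)) = Mul(-5, -28) = 140)
Function('c')(T, f) = 140
Function('V')(B) = Mul(2, B, Add(-38, B)) (Function('V')(B) = Mul(Add(-38, B), Mul(2, B)) = Mul(2, B, Add(-38, B)))
Mul(Add(Pow(Add(-55, Function('c')(16, -10)), Rational(1, 2)), Function('V')(-1)), r) = Mul(Add(Pow(Add(-55, 140), Rational(1, 2)), Mul(2, -1, Add(-38, -1))), -1238) = Mul(Add(Pow(85, Rational(1, 2)), Mul(2, -1, -39)), -1238) = Mul(Add(Pow(85, Rational(1, 2)), 78), -1238) = Mul(Add(78, Pow(85, Rational(1, 2))), -1238) = Add(-96564, Mul(-1238, Pow(85, Rational(1, 2))))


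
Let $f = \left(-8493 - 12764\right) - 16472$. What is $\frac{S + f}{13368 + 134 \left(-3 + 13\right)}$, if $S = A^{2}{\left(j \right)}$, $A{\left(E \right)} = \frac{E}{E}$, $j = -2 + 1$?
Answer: $- \frac{9432}{3677} \approx -2.5651$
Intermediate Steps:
$f = -37729$ ($f = -21257 - 16472 = -37729$)
$j = -1$
$A{\left(E \right)} = 1$
$S = 1$ ($S = 1^{2} = 1$)
$\frac{S + f}{13368 + 134 \left(-3 + 13\right)} = \frac{1 - 37729}{13368 + 134 \left(-3 + 13\right)} = - \frac{37728}{13368 + 134 \cdot 10} = - \frac{37728}{13368 + 1340} = - \frac{37728}{14708} = \left(-37728\right) \frac{1}{14708} = - \frac{9432}{3677}$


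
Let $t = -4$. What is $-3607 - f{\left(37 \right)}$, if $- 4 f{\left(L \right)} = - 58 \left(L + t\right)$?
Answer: $- \frac{8171}{2} \approx -4085.5$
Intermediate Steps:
$f{\left(L \right)} = -58 + \frac{29 L}{2}$ ($f{\left(L \right)} = - \frac{\left(-58\right) \left(L - 4\right)}{4} = - \frac{\left(-58\right) \left(-4 + L\right)}{4} = - \frac{232 - 58 L}{4} = -58 + \frac{29 L}{2}$)
$-3607 - f{\left(37 \right)} = -3607 - \left(-58 + \frac{29}{2} \cdot 37\right) = -3607 - \left(-58 + \frac{1073}{2}\right) = -3607 - \frac{957}{2} = - \frac{8171}{2}$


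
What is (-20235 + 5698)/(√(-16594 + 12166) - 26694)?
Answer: 21558371/39587448 + 14537*I*√123/118762344 ≈ 0.54458 + 0.0013575*I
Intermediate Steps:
(-20235 + 5698)/(√(-16594 + 12166) - 26694) = -14537/(√(-4428) - 26694) = -14537/(6*I*√123 - 26694) = -14537/(-26694 + 6*I*√123)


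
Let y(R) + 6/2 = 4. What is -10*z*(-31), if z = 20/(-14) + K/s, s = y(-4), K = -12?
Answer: -29140/7 ≈ -4162.9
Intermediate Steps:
y(R) = 1 (y(R) = -3 + 4 = 1)
s = 1
z = -94/7 (z = 20/(-14) - 12/1 = 20*(-1/14) - 12*1 = -10/7 - 12 = -94/7 ≈ -13.429)
-10*z*(-31) = -10*(-94/7)*(-31) = (940/7)*(-31) = -29140/7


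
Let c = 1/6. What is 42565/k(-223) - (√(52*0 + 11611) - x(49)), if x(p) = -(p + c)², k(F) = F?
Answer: -20938915/8028 - √11611 ≈ -2716.0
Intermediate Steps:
c = ⅙ ≈ 0.16667
x(p) = -(⅙ + p)² (x(p) = -(p + ⅙)² = -(⅙ + p)²)
42565/k(-223) - (√(52*0 + 11611) - x(49)) = 42565/(-223) - (√(52*0 + 11611) - (-1)*(1 + 6*49)²/36) = 42565*(-1/223) - (√(0 + 11611) - (-1)*(1 + 294)²/36) = -42565/223 - (√11611 - (-1)*295²/36) = -42565/223 - (√11611 - (-1)*87025/36) = -42565/223 - (√11611 - 1*(-87025/36)) = -42565/223 - (√11611 + 87025/36) = -42565/223 - (87025/36 + √11611) = -42565/223 + (-87025/36 - √11611) = -20938915/8028 - √11611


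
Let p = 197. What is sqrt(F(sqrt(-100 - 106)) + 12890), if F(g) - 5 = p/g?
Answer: sqrt(547212220 - 40582*I*sqrt(206))/206 ≈ 113.56 - 0.060435*I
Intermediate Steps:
F(g) = 5 + 197/g
sqrt(F(sqrt(-100 - 106)) + 12890) = sqrt((5 + 197/(sqrt(-100 - 106))) + 12890) = sqrt((5 + 197/(sqrt(-206))) + 12890) = sqrt((5 + 197/((I*sqrt(206)))) + 12890) = sqrt((5 + 197*(-I*sqrt(206)/206)) + 12890) = sqrt((5 - 197*I*sqrt(206)/206) + 12890) = sqrt(12895 - 197*I*sqrt(206)/206)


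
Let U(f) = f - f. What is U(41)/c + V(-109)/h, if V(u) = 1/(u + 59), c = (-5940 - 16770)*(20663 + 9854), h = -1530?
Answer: 1/76500 ≈ 1.3072e-5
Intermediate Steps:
U(f) = 0
c = -693041070 (c = -22710*30517 = -693041070)
V(u) = 1/(59 + u)
U(41)/c + V(-109)/h = 0/(-693041070) + 1/((59 - 109)*(-1530)) = 0*(-1/693041070) - 1/1530/(-50) = 0 - 1/50*(-1/1530) = 0 + 1/76500 = 1/76500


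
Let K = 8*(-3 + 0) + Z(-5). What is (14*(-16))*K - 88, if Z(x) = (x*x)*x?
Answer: 33288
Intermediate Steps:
Z(x) = x³ (Z(x) = x²*x = x³)
K = -149 (K = 8*(-3 + 0) + (-5)³ = 8*(-3) - 125 = -24 - 125 = -149)
(14*(-16))*K - 88 = (14*(-16))*(-149) - 88 = -224*(-149) - 88 = 33376 - 88 = 33288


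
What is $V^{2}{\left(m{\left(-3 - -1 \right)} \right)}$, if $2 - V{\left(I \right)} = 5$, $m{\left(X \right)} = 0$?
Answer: $9$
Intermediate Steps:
$V{\left(I \right)} = -3$ ($V{\left(I \right)} = 2 - 5 = -3$)
$V^{2}{\left(m{\left(-3 - -1 \right)} \right)} = \left(-3\right)^{2} = 9$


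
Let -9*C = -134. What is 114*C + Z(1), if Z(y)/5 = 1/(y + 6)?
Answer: 35659/21 ≈ 1698.0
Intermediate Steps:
C = 134/9 (C = -⅑*(-134) = 134/9 ≈ 14.889)
Z(y) = 5/(6 + y) (Z(y) = 5/(y + 6) = 5/(6 + y))
114*C + Z(1) = 114*(134/9) + 5/(6 + 1) = 5092/3 + 5/7 = 35659/21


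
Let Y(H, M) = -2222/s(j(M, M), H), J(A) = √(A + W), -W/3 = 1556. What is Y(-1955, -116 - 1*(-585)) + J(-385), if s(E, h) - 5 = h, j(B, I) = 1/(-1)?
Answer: 1111/975 + I*√5053 ≈ 1.1395 + 71.084*I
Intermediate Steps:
W = -4668 (W = -3*1556 = -4668)
j(B, I) = -1
s(E, h) = 5 + h
J(A) = √(-4668 + A) (J(A) = √(A - 4668) = √(-4668 + A))
Y(H, M) = -2222/(5 + H)
Y(-1955, -116 - 1*(-585)) + J(-385) = -2222/(5 - 1955) + √(-4668 - 385) = -2222/(-1950) + √(-5053) = -2222*(-1/1950) + I*√5053 = 1111/975 + I*√5053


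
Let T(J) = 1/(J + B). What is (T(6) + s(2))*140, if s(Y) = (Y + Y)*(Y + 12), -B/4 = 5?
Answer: 7830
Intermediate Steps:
B = -20 (B = -4*5 = -20)
s(Y) = 2*Y*(12 + Y) (s(Y) = (2*Y)*(12 + Y) = 2*Y*(12 + Y))
T(J) = 1/(-20 + J) (T(J) = 1/(J - 20) = 1/(-20 + J))
(T(6) + s(2))*140 = (1/(-20 + 6) + 2*2*(12 + 2))*140 = (1/(-14) + 2*2*14)*140 = (-1/14 + 56)*140 = (783/14)*140 = 7830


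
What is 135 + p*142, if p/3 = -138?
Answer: -58653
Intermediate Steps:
p = -414 (p = 3*(-138) = -414)
135 + p*142 = 135 - 414*142 = 135 - 58788 = -58653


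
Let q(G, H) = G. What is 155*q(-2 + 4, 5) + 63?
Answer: 373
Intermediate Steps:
155*q(-2 + 4, 5) + 63 = 155*(-2 + 4) + 63 = 155*2 + 63 = 310 + 63 = 373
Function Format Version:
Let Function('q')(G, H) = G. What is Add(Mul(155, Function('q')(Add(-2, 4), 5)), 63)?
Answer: 373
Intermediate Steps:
Add(Mul(155, Function('q')(Add(-2, 4), 5)), 63) = Add(Mul(155, Add(-2, 4)), 63) = Add(Mul(155, 2), 63) = Add(310, 63) = 373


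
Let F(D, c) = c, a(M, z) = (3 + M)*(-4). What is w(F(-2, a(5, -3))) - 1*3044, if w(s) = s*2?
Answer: -3108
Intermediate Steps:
a(M, z) = -12 - 4*M
w(s) = 2*s
w(F(-2, a(5, -3))) - 1*3044 = 2*(-12 - 4*5) - 1*3044 = 2*(-12 - 20) - 3044 = 2*(-32) - 3044 = -64 - 3044 = -3108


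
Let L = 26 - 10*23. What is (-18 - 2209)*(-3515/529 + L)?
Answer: 248156837/529 ≈ 4.6911e+5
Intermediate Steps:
L = -204 (L = 26 - 230 = -204)
(-18 - 2209)*(-3515/529 + L) = (-18 - 2209)*(-3515/529 - 204) = -2227*(-3515*1/529 - 204) = -2227*(-3515/529 - 204) = -2227*(-111431/529) = 248156837/529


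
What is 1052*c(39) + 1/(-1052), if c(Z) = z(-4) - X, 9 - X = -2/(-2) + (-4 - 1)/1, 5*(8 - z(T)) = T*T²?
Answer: 43161451/5260 ≈ 8205.6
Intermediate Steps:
z(T) = 8 - T³/5 (z(T) = 8 - T*T²/5 = 8 - T³/5)
X = 13 (X = 9 - (-2/(-2) + (-4 - 1)/1) = 9 - (-2*(-½) - 5*1) = 9 - (1 - 5) = 9 - 1*(-4) = 9 + 4 = 13)
c(Z) = 39/5 (c(Z) = (8 - ⅕*(-4)³) - 1*13 = (8 - ⅕*(-64)) - 13 = (8 + 64/5) - 13 = 104/5 - 13 = 39/5)
1052*c(39) + 1/(-1052) = 1052*(39/5) + 1/(-1052) = 41028/5 - 1/1052 = 43161451/5260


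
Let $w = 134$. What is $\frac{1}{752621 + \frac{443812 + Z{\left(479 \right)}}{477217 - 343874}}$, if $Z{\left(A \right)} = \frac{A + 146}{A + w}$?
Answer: $\frac{81739259}{61518954905220} \approx 1.3287 \cdot 10^{-6}$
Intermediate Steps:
$Z{\left(A \right)} = \frac{146 + A}{134 + A}$ ($Z{\left(A \right)} = \frac{A + 146}{A + 134} = \frac{146 + A}{134 + A}$)
$\frac{1}{752621 + \frac{443812 + Z{\left(479 \right)}}{477217 - 343874}} = \frac{1}{752621 + \frac{443812 + \frac{146 + 479}{134 + 479}}{477217 - 343874}} = \frac{1}{752621 + \frac{443812 + \frac{1}{613} \cdot 625}{133343}} = \frac{1}{752621 + \left(443812 + \frac{1}{613} \cdot 625\right) \frac{1}{133343}} = \frac{1}{752621 + \left(443812 + \frac{625}{613}\right) \frac{1}{133343}} = \frac{1}{752621 + \frac{272057381}{613} \cdot \frac{1}{133343}} = \frac{1}{752621 + \frac{272057381}{81739259}} = \frac{1}{\frac{61518954905220}{81739259}} = \frac{81739259}{61518954905220}$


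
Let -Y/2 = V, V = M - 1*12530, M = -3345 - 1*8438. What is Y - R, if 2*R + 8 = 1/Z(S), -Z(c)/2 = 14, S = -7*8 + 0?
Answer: 2723281/56 ≈ 48630.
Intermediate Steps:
S = -56 (S = -56 + 0 = -56)
Z(c) = -28 (Z(c) = -2*14 = -28)
M = -11783 (M = -3345 - 8438 = -11783)
V = -24313 (V = -11783 - 1*12530 = -11783 - 12530 = -24313)
R = -225/56 (R = -4 + (½)/(-28) = -4 + (½)*(-1/28) = -4 - 1/56 = -225/56 ≈ -4.0179)
Y = 48626 (Y = -2*(-24313) = 48626)
Y - R = 48626 - 1*(-225/56) = 48626 + 225/56 = 2723281/56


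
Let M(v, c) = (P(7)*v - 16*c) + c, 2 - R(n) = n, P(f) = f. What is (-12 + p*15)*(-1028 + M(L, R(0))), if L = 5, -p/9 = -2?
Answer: -263934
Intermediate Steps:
p = 18 (p = -9*(-2) = 18)
R(n) = 2 - n
M(v, c) = -15*c + 7*v (M(v, c) = (7*v - 16*c) + c = (-16*c + 7*v) + c = -15*c + 7*v)
(-12 + p*15)*(-1028 + M(L, R(0))) = (-12 + 18*15)*(-1028 + (-15*(2 - 1*0) + 7*5)) = (-12 + 270)*(-1028 + (-15*(2 + 0) + 35)) = 258*(-1028 + (-15*2 + 35)) = 258*(-1028 + (-30 + 35)) = 258*(-1028 + 5) = 258*(-1023) = -263934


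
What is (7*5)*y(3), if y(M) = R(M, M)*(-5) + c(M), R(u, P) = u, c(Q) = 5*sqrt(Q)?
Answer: -525 + 175*sqrt(3) ≈ -221.89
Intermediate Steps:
y(M) = -5*M + 5*sqrt(M) (y(M) = M*(-5) + 5*sqrt(M) = -5*M + 5*sqrt(M))
(7*5)*y(3) = (7*5)*(-5*3 + 5*sqrt(3)) = 35*(-15 + 5*sqrt(3)) = -525 + 175*sqrt(3)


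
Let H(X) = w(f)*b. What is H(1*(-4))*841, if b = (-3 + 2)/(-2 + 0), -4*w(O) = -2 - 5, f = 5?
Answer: 5887/8 ≈ 735.88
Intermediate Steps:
w(O) = 7/4 (w(O) = -(-2 - 5)/4 = -¼*(-7) = 7/4)
b = ½ (b = -1/(-2) = -1*(-½) = ½ ≈ 0.50000)
H(X) = 7/8 (H(X) = (7/4)*(½) = 7/8)
H(1*(-4))*841 = (7/8)*841 = 5887/8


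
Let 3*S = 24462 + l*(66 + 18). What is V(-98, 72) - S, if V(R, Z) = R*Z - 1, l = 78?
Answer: -17395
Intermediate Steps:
S = 10338 (S = (24462 + 78*(66 + 18))/3 = (24462 + 78*84)/3 = (24462 + 6552)/3 = (1/3)*31014 = 10338)
V(R, Z) = -1 + R*Z
V(-98, 72) - S = (-1 - 98*72) - 1*10338 = (-1 - 7056) - 10338 = -7057 - 10338 = -17395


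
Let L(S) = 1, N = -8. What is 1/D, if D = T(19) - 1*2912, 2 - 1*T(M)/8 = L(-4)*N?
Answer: -1/2832 ≈ -0.00035311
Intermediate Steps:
T(M) = 80 (T(M) = 16 - 8*(-8) = 16 + 64 = 80)
D = -2832 (D = 80 - 1*2912 = 80 - 2912 = -2832)
1/D = 1/(-2832) = -1/2832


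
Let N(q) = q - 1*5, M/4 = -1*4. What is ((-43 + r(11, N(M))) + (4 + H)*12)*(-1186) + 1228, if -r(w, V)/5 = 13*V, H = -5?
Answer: -1552432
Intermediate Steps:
M = -16 (M = 4*(-1*4) = 4*(-4) = -16)
N(q) = -5 + q (N(q) = q - 5 = -5 + q)
r(w, V) = -65*V
((-43 + r(11, N(M))) + (4 + H)*12)*(-1186) + 1228 = ((-43 - 65*(-5 - 16)) + (4 - 5)*12)*(-1186) + 1228 = ((-43 - 65*(-21)) - 1*12)*(-1186) + 1228 = ((-43 + 1365) - 12)*(-1186) + 1228 = (1322 - 12)*(-1186) + 1228 = 1310*(-1186) + 1228 = -1553660 + 1228 = -1552432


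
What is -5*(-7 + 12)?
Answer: -25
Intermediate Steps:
-5*(-7 + 12) = -5*5 = -25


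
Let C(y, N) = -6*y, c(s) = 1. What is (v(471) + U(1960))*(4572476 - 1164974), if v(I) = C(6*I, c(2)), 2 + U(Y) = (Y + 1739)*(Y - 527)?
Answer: 18004248984918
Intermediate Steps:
U(Y) = -2 + (-527 + Y)*(1739 + Y) (U(Y) = -2 + (Y + 1739)*(Y - 527) = -2 + (1739 + Y)*(-527 + Y) = -2 + (-527 + Y)*(1739 + Y))
v(I) = -36*I
(v(471) + U(1960))*(4572476 - 1164974) = (-36*471 + (-916455 + 1960² + 1212*1960))*(4572476 - 1164974) = (-16956 + (-916455 + 3841600 + 2375520))*3407502 = (-16956 + 5300665)*3407502 = 5283709*3407502 = 18004248984918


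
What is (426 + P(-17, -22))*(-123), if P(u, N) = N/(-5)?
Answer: -264696/5 ≈ -52939.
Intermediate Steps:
P(u, N) = -N/5 (P(u, N) = N*(-1/5) = -N/5)
(426 + P(-17, -22))*(-123) = (426 - 1/5*(-22))*(-123) = (426 + 22/5)*(-123) = (2152/5)*(-123) = -264696/5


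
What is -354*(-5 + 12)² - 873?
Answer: -18219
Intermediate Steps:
-354*(-5 + 12)² - 873 = -354*7² - 873 = -354*49 - 873 = -17346 - 873 = -18219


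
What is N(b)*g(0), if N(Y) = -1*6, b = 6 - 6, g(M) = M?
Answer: 0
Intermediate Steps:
b = 0
N(Y) = -6
N(b)*g(0) = -6*0 = 0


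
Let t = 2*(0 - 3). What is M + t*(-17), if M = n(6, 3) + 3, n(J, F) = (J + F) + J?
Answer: 120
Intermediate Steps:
n(J, F) = F + 2*J (n(J, F) = (F + J) + J = F + 2*J)
M = 18 (M = (3 + 2*6) + 3 = (3 + 12) + 3 = 15 + 3 = 18)
t = -6 (t = 2*(-3) = -6)
M + t*(-17) = 18 - 6*(-17) = 18 + 102 = 120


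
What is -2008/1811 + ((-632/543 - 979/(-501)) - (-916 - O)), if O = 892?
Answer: 98954463295/54741097 ≈ 1807.7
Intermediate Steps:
-2008/1811 + ((-632/543 - 979/(-501)) - (-916 - O)) = -2008/1811 + ((-632/543 - 979/(-501)) - (-916 - 1*892)) = -2008*1/1811 + ((-632*1/543 - 979*(-1/501)) - (-916 - 892)) = -2008/1811 + ((-632/543 + 979/501) - 1*(-1808)) = -2008/1811 + (23885/30227 + 1808) = -2008/1811 + 54674301/30227 = 98954463295/54741097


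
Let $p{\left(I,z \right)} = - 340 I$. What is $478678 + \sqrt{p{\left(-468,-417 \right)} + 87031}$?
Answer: $478678 + \sqrt{246151} \approx 4.7917 \cdot 10^{5}$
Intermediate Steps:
$478678 + \sqrt{p{\left(-468,-417 \right)} + 87031} = 478678 + \sqrt{\left(-340\right) \left(-468\right) + 87031} = 478678 + \sqrt{159120 + 87031} = 478678 + \sqrt{246151}$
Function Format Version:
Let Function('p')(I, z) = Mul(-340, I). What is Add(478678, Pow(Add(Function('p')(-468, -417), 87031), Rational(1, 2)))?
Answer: Add(478678, Pow(246151, Rational(1, 2))) ≈ 4.7917e+5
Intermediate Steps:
Add(478678, Pow(Add(Function('p')(-468, -417), 87031), Rational(1, 2))) = Add(478678, Pow(Add(Mul(-340, -468), 87031), Rational(1, 2))) = Add(478678, Pow(Add(159120, 87031), Rational(1, 2))) = Add(478678, Pow(246151, Rational(1, 2)))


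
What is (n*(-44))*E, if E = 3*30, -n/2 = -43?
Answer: -340560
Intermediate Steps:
n = 86 (n = -2*(-43) = 86)
E = 90
(n*(-44))*E = (86*(-44))*90 = -3784*90 = -340560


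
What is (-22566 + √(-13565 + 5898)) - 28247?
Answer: -50813 + I*√7667 ≈ -50813.0 + 87.561*I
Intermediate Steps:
(-22566 + √(-13565 + 5898)) - 28247 = (-22566 + √(-7667)) - 28247 = (-22566 + I*√7667) - 28247 = -50813 + I*√7667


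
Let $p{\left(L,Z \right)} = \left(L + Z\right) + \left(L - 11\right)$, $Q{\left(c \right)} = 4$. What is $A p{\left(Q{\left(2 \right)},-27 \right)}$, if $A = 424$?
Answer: $-12720$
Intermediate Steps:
$p{\left(L,Z \right)} = -11 + Z + 2 L$ ($p{\left(L,Z \right)} = \left(L + Z\right) + \left(L - 11\right) = \left(L + Z\right) + \left(-11 + L\right) = -11 + Z + 2 L$)
$A p{\left(Q{\left(2 \right)},-27 \right)} = 424 \left(-11 - 27 + 2 \cdot 4\right) = 424 \left(-11 - 27 + 8\right) = 424 \left(-30\right) = -12720$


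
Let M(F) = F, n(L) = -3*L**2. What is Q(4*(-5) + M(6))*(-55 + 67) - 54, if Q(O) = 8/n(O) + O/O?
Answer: -2066/49 ≈ -42.163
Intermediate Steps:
Q(O) = 1 - 8/(3*O**2) (Q(O) = 8/((-3*O**2)) + O/O = 8*(-1/(3*O**2)) + 1 = -8/(3*O**2) + 1 = 1 - 8/(3*O**2))
Q(4*(-5) + M(6))*(-55 + 67) - 54 = (1 - 8/(3*(4*(-5) + 6)**2))*(-55 + 67) - 54 = (1 - 8/(3*(-20 + 6)**2))*12 - 54 = (1 - 8/3/(-14)**2)*12 - 54 = (1 - 8/3*1/196)*12 - 54 = (1 - 2/147)*12 - 54 = (145/147)*12 - 54 = 580/49 - 54 = -2066/49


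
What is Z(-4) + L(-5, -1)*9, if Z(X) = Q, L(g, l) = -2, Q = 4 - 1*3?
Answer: -17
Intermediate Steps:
Q = 1 (Q = 4 - 3 = 1)
Z(X) = 1
Z(-4) + L(-5, -1)*9 = 1 - 2*9 = 1 - 18 = -17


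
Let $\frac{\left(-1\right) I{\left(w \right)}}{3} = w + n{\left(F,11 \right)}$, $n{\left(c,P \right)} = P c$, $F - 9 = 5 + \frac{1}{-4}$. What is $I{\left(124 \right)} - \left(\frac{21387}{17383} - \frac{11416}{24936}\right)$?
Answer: $- \frac{179133255685}{216731244} \approx -826.52$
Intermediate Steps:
$F = \frac{55}{4}$ ($F = 9 + \left(5 + \frac{1}{-4}\right) = 9 + \left(5 - \frac{1}{4}\right) = 9 + \frac{19}{4} = \frac{55}{4} \approx 13.75$)
$I{\left(w \right)} = - \frac{1815}{4} - 3 w$ ($I{\left(w \right)} = - 3 \left(w + 11 \cdot \frac{55}{4}\right) = - 3 \left(w + \frac{605}{4}\right) = - 3 \left(\frac{605}{4} + w\right) = - \frac{1815}{4} - 3 w$)
$I{\left(124 \right)} - \left(\frac{21387}{17383} - \frac{11416}{24936}\right) = \left(- \frac{1815}{4} - 372\right) - \left(\frac{21387}{17383} - \frac{11416}{24936}\right) = \left(- \frac{1815}{4} - 372\right) - \left(21387 \cdot \frac{1}{17383} - \frac{1427}{3117}\right) = - \frac{3303}{4} - \left(\frac{21387}{17383} - \frac{1427}{3117}\right) = - \frac{3303}{4} - \frac{41857738}{54182811} = - \frac{179133255685}{216731244}$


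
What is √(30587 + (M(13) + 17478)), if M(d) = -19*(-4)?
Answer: 3*√5349 ≈ 219.41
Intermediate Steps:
M(d) = 76
√(30587 + (M(13) + 17478)) = √(30587 + (76 + 17478)) = √(30587 + 17554) = √48141 = 3*√5349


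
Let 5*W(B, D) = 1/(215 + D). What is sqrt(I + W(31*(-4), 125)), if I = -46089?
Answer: I*sqrt(1331972083)/170 ≈ 214.68*I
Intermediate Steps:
W(B, D) = 1/(5*(215 + D))
sqrt(I + W(31*(-4), 125)) = sqrt(-46089 + 1/(5*(215 + 125))) = sqrt(-46089 + (1/5)/340) = sqrt(-46089 + (1/5)*(1/340)) = sqrt(-46089 + 1/1700) = sqrt(-78351299/1700) = I*sqrt(1331972083)/170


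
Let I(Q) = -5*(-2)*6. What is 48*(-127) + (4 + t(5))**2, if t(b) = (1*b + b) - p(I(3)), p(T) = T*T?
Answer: 12853300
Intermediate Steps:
I(Q) = 60 (I(Q) = 10*6 = 60)
p(T) = T**2
t(b) = -3600 + 2*b (t(b) = (1*b + b) - 1*60**2 = (b + b) - 1*3600 = 2*b - 3600 = -3600 + 2*b)
48*(-127) + (4 + t(5))**2 = 48*(-127) + (4 + (-3600 + 2*5))**2 = -6096 + (4 + (-3600 + 10))**2 = -6096 + (4 - 3590)**2 = -6096 + (-3586)**2 = -6096 + 12859396 = 12853300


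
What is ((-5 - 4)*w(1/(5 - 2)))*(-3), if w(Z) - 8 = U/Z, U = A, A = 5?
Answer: 621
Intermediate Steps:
U = 5
w(Z) = 8 + 5/Z
((-5 - 4)*w(1/(5 - 2)))*(-3) = ((-5 - 4)*(8 + 5/(1/(5 - 2))))*(-3) = -9*(8 + 5/(1/3))*(-3) = -9*(8 + 5/(⅓))*(-3) = -9*(8 + 5*3)*(-3) = -9*(8 + 15)*(-3) = -9*23*(-3) = -207*(-3) = 621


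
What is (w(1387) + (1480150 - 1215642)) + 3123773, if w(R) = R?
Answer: 3389668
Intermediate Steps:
(w(1387) + (1480150 - 1215642)) + 3123773 = (1387 + (1480150 - 1215642)) + 3123773 = (1387 + 264508) + 3123773 = 265895 + 3123773 = 3389668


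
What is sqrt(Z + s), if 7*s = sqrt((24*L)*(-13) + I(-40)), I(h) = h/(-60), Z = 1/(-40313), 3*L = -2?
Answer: sqrt(-362817 + 696487701*sqrt(1878))/120939 ≈ 1.4365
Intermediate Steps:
L = -2/3 (L = (1/3)*(-2) = -2/3 ≈ -0.66667)
Z = -1/40313 ≈ -2.4806e-5
I(h) = -h/60 (I(h) = h*(-1/60) = -h/60)
s = sqrt(1878)/21 (s = sqrt((24*(-2/3))*(-13) - 1/60*(-40))/7 = sqrt(-16*(-13) + 2/3)/7 = sqrt(208 + 2/3)/7 = sqrt(626/3)/7 = (sqrt(1878)/3)/7 = sqrt(1878)/21 ≈ 2.0636)
sqrt(Z + s) = sqrt(-1/40313 + sqrt(1878)/21)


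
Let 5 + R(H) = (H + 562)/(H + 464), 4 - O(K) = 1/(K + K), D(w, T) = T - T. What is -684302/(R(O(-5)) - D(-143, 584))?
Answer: 1601608831/8872 ≈ 1.8052e+5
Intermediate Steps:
D(w, T) = 0
O(K) = 4 - 1/(2*K) (O(K) = 4 - 1/(K + K) = 4 - 1/(2*K))
R(H) = -5 + (562 + H)/(464 + H) (R(H) = -5 + (H + 562)/(H + 464) = -5 + (562 + H)/(464 + H))
-684302/(R(O(-5)) - D(-143, 584)) = -684302/(2*(-879 - 2*(4 - ½/(-5)))/(464 + (4 - ½/(-5))) - 1*0) = -684302/(2*(-879 - 2*(4 - ½*(-⅕)))/(464 + (4 - ½*(-⅕))) + 0) = -684302/(2*(-879 - 2*(4 + ⅒))/(464 + (4 + ⅒)) + 0) = -684302/(2*(-879 - 2*41/10)/(464 + 41/10) + 0) = -684302/(2*(-879 - 41/5)/(4681/10) + 0) = -684302/(2*(10/4681)*(-4436/5) + 0) = -684302/(-17744/4681 + 0) = -684302/(-17744/4681) = -684302*(-4681/17744) = 1601608831/8872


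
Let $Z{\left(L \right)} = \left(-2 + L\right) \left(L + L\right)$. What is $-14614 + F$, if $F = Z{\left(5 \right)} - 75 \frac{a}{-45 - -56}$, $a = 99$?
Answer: $-15259$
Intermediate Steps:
$Z{\left(L \right)} = 2 L \left(-2 + L\right)$ ($Z{\left(L \right)} = \left(-2 + L\right) 2 L = 2 L \left(-2 + L\right)$)
$F = -645$ ($F = 2 \cdot 5 \left(-2 + 5\right) - 75 \frac{99}{-45 - -56} = 2 \cdot 5 \cdot 3 - 75 \frac{99}{-45 + 56} = 30 - 75 \cdot \frac{99}{11} = 30 - 75 \cdot 99 \cdot \frac{1}{11} = 30 - 675 = -645$)
$-14614 + F = -14614 - 645 = -15259$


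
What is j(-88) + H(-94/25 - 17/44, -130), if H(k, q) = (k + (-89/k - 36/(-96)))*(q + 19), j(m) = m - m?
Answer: -19706649513/10034200 ≈ -1963.9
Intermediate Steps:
j(m) = 0
H(k, q) = (19 + q)*(3/8 + k - 89/k) (H(k, q) = (k + (-89/k - 36*(-1/96)))*(19 + q) = (k + (-89/k + 3/8))*(19 + q) = (k + (3/8 - 89/k))*(19 + q) = (3/8 + k - 89/k)*(19 + q) = (19 + q)*(3/8 + k - 89/k))
j(-88) + H(-94/25 - 17/44, -130) = 0 + (-13528 - 712*(-130) + (-94/25 - 17/44)*(57 + 3*(-130) + 152*(-94/25 - 17/44) + 8*(-94/25 - 17/44)*(-130)))/(8*(-94/25 - 17/44)) = 0 + (-13528 + 92560 + (-94*1/25 - 17*1/44)*(57 - 390 + 152*(-94*1/25 - 17*1/44) + 8*(-94*1/25 - 17*1/44)*(-130)))/(8*(-94*1/25 - 17*1/44)) = 0 + (-13528 + 92560 + (-94/25 - 17/44)*(57 - 390 + 152*(-94/25 - 17/44) + 8*(-94/25 - 17/44)*(-130)))/(8*(-94/25 - 17/44)) = 0 + (-13528 + 92560 - 4561*(57 - 390 + 152*(-4561/1100) + 8*(-4561/1100)*(-130))/1100)/(8*(-4561/1100)) = 0 + (1/8)*(-1100/4561)*(-13528 + 92560 - 4561*(57 - 390 - 173318/275 + 237172/55)/1100) = 0 + (1/8)*(-1100/4561)*(-13528 + 92560 - 4561/1100*920967/275) = 0 + (1/8)*(-1100/4561)*(-13528 + 92560 - 4200530487/302500) = 0 + (1/8)*(-1100/4561)*(19706649513/302500) = 0 - 19706649513/10034200 = -19706649513/10034200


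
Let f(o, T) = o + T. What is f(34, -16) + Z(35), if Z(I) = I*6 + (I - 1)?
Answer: 262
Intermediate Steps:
f(o, T) = T + o
Z(I) = -1 + 7*I (Z(I) = 6*I + (-1 + I) = -1 + 7*I)
f(34, -16) + Z(35) = (-16 + 34) + (-1 + 7*35) = 18 + (-1 + 245) = 18 + 244 = 262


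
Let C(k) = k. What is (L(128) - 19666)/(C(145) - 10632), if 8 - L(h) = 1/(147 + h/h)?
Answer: 2909385/1552076 ≈ 1.8745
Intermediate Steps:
L(h) = 1183/148 (L(h) = 8 - 1/(147 + h/h) = 8 - 1/(147 + 1) = 8 - 1/148 = 1183/148)
(L(128) - 19666)/(C(145) - 10632) = (1183/148 - 19666)/(145 - 10632) = -2909385/148/(-10487) = -2909385/148*(-1/10487) = 2909385/1552076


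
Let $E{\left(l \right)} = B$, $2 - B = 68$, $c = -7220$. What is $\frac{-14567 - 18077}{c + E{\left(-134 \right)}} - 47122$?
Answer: $- \frac{171649124}{3643} \approx -47118.0$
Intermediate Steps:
$B = -66$ ($B = 2 - 68 = -66$)
$E{\left(l \right)} = -66$
$\frac{-14567 - 18077}{c + E{\left(-134 \right)}} - 47122 = \frac{-14567 - 18077}{-7220 - 66} - 47122 = - \frac{32644}{-7286} - 47122 = \left(-32644\right) \left(- \frac{1}{7286}\right) - 47122 = \frac{16322}{3643} - 47122 = - \frac{171649124}{3643}$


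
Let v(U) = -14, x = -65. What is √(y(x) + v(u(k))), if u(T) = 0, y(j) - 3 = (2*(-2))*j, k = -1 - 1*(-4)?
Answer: √249 ≈ 15.780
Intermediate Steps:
k = 3 (k = -1 + 4 = 3)
y(j) = 3 - 4*j (y(j) = 3 + (2*(-2))*j = 3 - 4*j)
√(y(x) + v(u(k))) = √((3 - 4*(-65)) - 14) = √((3 + 260) - 14) = √(263 - 14) = √249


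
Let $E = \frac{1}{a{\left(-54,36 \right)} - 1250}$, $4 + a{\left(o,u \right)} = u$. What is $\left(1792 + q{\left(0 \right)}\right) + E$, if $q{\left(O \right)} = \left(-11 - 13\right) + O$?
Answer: $\frac{2153423}{1218} \approx 1768.0$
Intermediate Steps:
$a{\left(o,u \right)} = -4 + u$
$q{\left(O \right)} = -24 + O$
$E = - \frac{1}{1218}$ ($E = \frac{1}{\left(-4 + 36\right) - 1250} = \frac{1}{32 - 1250} = \frac{1}{-1218} = - \frac{1}{1218} \approx -0.00082102$)
$\left(1792 + q{\left(0 \right)}\right) + E = \left(1792 + \left(-24 + 0\right)\right) - \frac{1}{1218} = \left(1792 - 24\right) - \frac{1}{1218} = 1768 - \frac{1}{1218} = \frac{2153423}{1218}$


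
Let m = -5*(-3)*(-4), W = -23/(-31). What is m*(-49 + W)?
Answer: 89760/31 ≈ 2895.5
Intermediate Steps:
W = 23/31 (W = -23*(-1/31) = 23/31 ≈ 0.74194)
m = -60 (m = 15*(-4) = -60)
m*(-49 + W) = -60*(-49 + 23/31) = -60*(-1496/31) = 89760/31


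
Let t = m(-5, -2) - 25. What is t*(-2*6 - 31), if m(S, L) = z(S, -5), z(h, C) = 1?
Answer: 1032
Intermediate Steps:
m(S, L) = 1
t = -24 (t = 1 - 25 = -24)
t*(-2*6 - 31) = -24*(-2*6 - 31) = -24*(-12 - 31) = -24*(-43) = 1032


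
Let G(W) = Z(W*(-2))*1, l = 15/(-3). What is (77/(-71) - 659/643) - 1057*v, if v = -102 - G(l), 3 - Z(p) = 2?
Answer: 4970191463/45653 ≈ 1.0887e+5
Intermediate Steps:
Z(p) = 1 (Z(p) = 3 - 1*2 = 3 - 2 = 1)
l = -5 (l = 15*(-1/3) = -5)
G(W) = 1 (G(W) = 1*1 = 1)
v = -103 (v = -102 - 1*1 = -102 - 1 = -103)
(77/(-71) - 659/643) - 1057*v = (77/(-71) - 659/643) - 1057*(-103) = (77*(-1/71) - 659*1/643) + 108871 = (-77/71 - 659/643) + 108871 = -96300/45653 + 108871 = 4970191463/45653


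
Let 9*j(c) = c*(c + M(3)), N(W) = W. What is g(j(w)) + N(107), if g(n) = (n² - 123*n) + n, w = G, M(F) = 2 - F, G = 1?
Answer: 107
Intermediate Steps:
w = 1
j(c) = c*(-1 + c)/9 (j(c) = (c*(c + (2 - 1*3)))/9 = (c*(c + (2 - 3)))/9 = (c*(c - 1))/9 = (c*(-1 + c))/9 = c*(-1 + c)/9)
g(n) = n² - 122*n
g(j(w)) + N(107) = ((⅑)*1*(-1 + 1))*(-122 + (⅑)*1*(-1 + 1)) + 107 = ((⅑)*1*0)*(-122 + (⅑)*1*0) + 107 = 0*(-122 + 0) + 107 = 0*(-122) + 107 = 0 + 107 = 107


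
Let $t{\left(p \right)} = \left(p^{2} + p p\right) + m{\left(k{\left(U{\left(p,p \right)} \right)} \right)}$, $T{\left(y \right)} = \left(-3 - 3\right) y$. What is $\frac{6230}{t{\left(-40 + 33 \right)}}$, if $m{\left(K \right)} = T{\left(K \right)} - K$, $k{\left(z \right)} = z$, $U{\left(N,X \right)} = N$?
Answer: $\frac{890}{21} \approx 42.381$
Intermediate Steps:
$T{\left(y \right)} = - 6 y$
$m{\left(K \right)} = - 7 K$ ($m{\left(K \right)} = - 6 K - K = - 7 K$)
$t{\left(p \right)} = - 7 p + 2 p^{2}$ ($t{\left(p \right)} = \left(p^{2} + p p\right) - 7 p = \left(p^{2} + p^{2}\right) - 7 p = 2 p^{2} - 7 p = - 7 p + 2 p^{2}$)
$\frac{6230}{t{\left(-40 + 33 \right)}} = \frac{6230}{\left(-40 + 33\right) \left(-7 + 2 \left(-40 + 33\right)\right)} = \frac{6230}{\left(-7\right) \left(-7 + 2 \left(-7\right)\right)} = \frac{6230}{\left(-7\right) \left(-7 - 14\right)} = \frac{6230}{\left(-7\right) \left(-21\right)} = \frac{6230}{147} = 6230 \cdot \frac{1}{147} = \frac{890}{21}$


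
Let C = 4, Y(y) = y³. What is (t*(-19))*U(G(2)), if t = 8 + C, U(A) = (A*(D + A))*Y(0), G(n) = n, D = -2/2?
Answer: 0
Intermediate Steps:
D = -1 (D = -2*½ = -1)
U(A) = 0 (U(A) = (A*(-1 + A))*0³ = (A*(-1 + A))*0 = 0)
t = 12 (t = 8 + 4 = 12)
(t*(-19))*U(G(2)) = (12*(-19))*0 = -228*0 = 0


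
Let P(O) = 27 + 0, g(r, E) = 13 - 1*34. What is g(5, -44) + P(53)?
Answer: 6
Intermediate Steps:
g(r, E) = -21 (g(r, E) = 13 - 34 = -21)
P(O) = 27
g(5, -44) + P(53) = -21 + 27 = 6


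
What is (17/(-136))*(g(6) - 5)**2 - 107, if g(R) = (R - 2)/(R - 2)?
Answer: -109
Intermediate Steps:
g(R) = 1 (g(R) = (-2 + R)/(-2 + R) = 1)
(17/(-136))*(g(6) - 5)**2 - 107 = (17/(-136))*(1 - 5)**2 - 107 = (17*(-1/136))*(-4)**2 - 107 = -1/8*16 - 107 = -2 - 107 = -109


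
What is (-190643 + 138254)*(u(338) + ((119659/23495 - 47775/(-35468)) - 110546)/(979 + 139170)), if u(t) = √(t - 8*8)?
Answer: 4825807451114770647/116789057178340 - 52389*√274 ≈ -8.2587e+5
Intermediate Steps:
u(t) = √(-64 + t) (u(t) = √(t - 64) = √(-64 + t))
(-190643 + 138254)*(u(338) + ((119659/23495 - 47775/(-35468)) - 110546)/(979 + 139170)) = (-190643 + 138254)*(√(-64 + 338) + ((119659/23495 - 47775/(-35468)) - 110546)/(979 + 139170)) = -52389*(√274 + ((119659*(1/23495) - 47775*(-1/35468)) - 110546)/140149) = -52389*(√274 + ((119659/23495 + 47775/35468) - 110546)*(1/140149)) = -52389*(√274 + (5366539037/833320660 - 110546)*(1/140149)) = -52389*(√274 - 92114899141323/833320660*1/140149) = -52389*(√274 - 92114899141323/116789057178340) = -52389*(-92114899141323/116789057178340 + √274) = 4825807451114770647/116789057178340 - 52389*√274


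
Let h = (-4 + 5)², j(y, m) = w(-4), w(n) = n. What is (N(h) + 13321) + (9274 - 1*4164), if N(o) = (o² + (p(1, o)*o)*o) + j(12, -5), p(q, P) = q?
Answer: 18429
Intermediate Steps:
j(y, m) = -4
h = 1 (h = 1² = 1)
N(o) = -4 + 2*o² (N(o) = (o² + (1*o)*o) - 4 = (o² + o*o) - 4 = (o² + o²) - 4 = 2*o² - 4 = -4 + 2*o²)
(N(h) + 13321) + (9274 - 1*4164) = ((-4 + 2*1²) + 13321) + (9274 - 1*4164) = ((-4 + 2*1) + 13321) + (9274 - 4164) = ((-4 + 2) + 13321) + 5110 = (-2 + 13321) + 5110 = 13319 + 5110 = 18429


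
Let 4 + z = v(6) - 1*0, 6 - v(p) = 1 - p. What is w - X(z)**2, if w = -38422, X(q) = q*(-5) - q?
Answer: -40186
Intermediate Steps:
v(p) = 5 + p (v(p) = 6 - (1 - p) = 6 + (-1 + p) = 5 + p)
z = 7 (z = -4 + ((5 + 6) - 1*0) = -4 + (11 + 0) = -4 + 11 = 7)
X(q) = -6*q (X(q) = -5*q - q = -6*q)
w - X(z)**2 = -38422 - (-6*7)**2 = -38422 - 1*(-42)**2 = -38422 - 1*1764 = -38422 - 1764 = -40186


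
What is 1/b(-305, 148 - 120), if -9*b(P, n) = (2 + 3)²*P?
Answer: 9/7625 ≈ 0.0011803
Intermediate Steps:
b(P, n) = -25*P/9 (b(P, n) = -(2 + 3)²*P/9 = -5²*P/9 = -25*P/9)
1/b(-305, 148 - 120) = 1/(-25/9*(-305)) = 1/(7625/9) = 9/7625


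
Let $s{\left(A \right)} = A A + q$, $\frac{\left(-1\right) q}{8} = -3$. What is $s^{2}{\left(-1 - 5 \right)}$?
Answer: $3600$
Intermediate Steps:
$q = 24$ ($q = \left(-8\right) \left(-3\right) = 24$)
$s{\left(A \right)} = 24 + A^{2}$ ($s{\left(A \right)} = A A + 24 = A^{2} + 24 = 24 + A^{2}$)
$s^{2}{\left(-1 - 5 \right)} = \left(24 + \left(-1 - 5\right)^{2}\right)^{2} = \left(24 + \left(-6\right)^{2}\right)^{2} = \left(24 + 36\right)^{2} = 60^{2} = 3600$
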